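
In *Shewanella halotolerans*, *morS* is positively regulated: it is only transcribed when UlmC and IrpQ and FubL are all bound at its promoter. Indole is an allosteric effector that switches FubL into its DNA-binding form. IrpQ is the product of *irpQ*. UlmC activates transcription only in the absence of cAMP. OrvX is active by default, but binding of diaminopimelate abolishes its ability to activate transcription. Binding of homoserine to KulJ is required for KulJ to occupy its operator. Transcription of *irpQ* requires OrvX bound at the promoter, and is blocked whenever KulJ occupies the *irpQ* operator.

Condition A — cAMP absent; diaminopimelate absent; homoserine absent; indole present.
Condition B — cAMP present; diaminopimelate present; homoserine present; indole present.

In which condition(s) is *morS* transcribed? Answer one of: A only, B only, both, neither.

A only

Condition A:
cAMP is absent, so UlmC is active.
Diaminopimelate is absent, so OrvX is active.
Homoserine is absent, so KulJ is inactive.
No repressor is bound and OrvX is active, so *irpQ* is transcribed.
So IrpQ is produced and active.
Indole is present, so FubL is active.
No repressor is bound and UlmC and IrpQ and FubL are active, so *morS* is transcribed.
→ *morS* is ON in A.
Condition B:
cAMP is present, so UlmC is inactive.
Diaminopimelate is present, so OrvX is inactive.
Homoserine is present, so KulJ is active.
With repressor KulJ bound, *irpQ* is not transcribed.
So IrpQ is not produced.
Indole is present, so FubL is active.
Required activator UlmC is absent, so *morS* is not transcribed.
→ *morS* is OFF in B.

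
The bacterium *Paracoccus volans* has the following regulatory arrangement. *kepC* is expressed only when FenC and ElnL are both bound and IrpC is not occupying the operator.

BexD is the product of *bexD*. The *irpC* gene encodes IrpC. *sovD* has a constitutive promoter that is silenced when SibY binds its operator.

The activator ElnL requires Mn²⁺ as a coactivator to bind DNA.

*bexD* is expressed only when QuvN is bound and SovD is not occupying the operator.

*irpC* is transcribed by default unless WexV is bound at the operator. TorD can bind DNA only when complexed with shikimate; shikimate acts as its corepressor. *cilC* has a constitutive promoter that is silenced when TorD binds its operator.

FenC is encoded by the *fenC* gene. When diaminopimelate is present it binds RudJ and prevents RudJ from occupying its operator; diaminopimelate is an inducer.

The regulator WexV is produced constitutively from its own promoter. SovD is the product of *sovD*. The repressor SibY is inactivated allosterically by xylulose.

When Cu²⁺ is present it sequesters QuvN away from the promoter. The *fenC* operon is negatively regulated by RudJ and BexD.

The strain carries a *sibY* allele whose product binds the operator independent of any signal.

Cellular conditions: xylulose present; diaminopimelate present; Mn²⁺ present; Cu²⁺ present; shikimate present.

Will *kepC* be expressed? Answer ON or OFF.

ON

WexV is produced constitutively and is active.
With repressor WexV bound, *irpC* is not transcribed.
So IrpC is not produced.
Diaminopimelate is present, so RudJ is inactive.
Cu²⁺ is present, so QuvN is inactive.
SibY is constitutively active in this strain.
With repressor SibY bound, *sovD* is not transcribed.
So SovD is not produced.
Required activator QuvN is absent, so *bexD* is not transcribed.
So BexD is not produced.
With no repressor bound, *fenC* is transcribed.
So FenC is produced and active.
Mn²⁺ is present, so ElnL is active.
No repressor is bound and FenC and ElnL are active, so *kepC* is transcribed.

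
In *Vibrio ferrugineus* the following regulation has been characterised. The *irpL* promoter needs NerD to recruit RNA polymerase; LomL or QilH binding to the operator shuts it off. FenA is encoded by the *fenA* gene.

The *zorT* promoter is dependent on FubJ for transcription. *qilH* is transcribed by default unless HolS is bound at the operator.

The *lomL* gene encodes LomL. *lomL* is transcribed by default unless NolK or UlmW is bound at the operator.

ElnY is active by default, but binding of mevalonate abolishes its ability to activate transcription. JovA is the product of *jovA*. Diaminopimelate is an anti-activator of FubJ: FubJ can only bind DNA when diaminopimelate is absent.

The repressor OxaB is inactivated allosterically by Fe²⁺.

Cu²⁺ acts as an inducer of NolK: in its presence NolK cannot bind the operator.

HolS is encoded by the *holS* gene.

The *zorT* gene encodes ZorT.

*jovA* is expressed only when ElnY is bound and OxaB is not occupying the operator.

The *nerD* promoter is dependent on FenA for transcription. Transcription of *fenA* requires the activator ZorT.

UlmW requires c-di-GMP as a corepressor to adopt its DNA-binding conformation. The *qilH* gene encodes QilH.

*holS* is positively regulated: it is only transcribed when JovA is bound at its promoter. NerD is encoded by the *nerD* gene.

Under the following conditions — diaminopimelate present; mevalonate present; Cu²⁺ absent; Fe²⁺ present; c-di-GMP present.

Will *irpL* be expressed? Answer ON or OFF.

OFF

Diaminopimelate is present, so FubJ is inactive.
Required activator FubJ is absent, so *zorT* is not transcribed.
So ZorT is not produced.
Required activator ZorT is absent, so *fenA* is not transcribed.
So FenA is not produced.
Required activator FenA is absent, so *nerD* is not transcribed.
So NerD is not produced.
Cu²⁺ is absent, so NolK is active.
c-di-GMP is present, so UlmW is active.
With repressor NolK bound, *lomL* is not transcribed.
So LomL is not produced.
Mevalonate is present, so ElnY is inactive.
Fe²⁺ is present, so OxaB is inactive.
Required activator ElnY is absent, so *jovA* is not transcribed.
So JovA is not produced.
Required activator JovA is absent, so *holS* is not transcribed.
So HolS is not produced.
With no repressor bound, *qilH* is transcribed.
So QilH is produced and active.
With repressor QilH bound, *irpL* is not transcribed.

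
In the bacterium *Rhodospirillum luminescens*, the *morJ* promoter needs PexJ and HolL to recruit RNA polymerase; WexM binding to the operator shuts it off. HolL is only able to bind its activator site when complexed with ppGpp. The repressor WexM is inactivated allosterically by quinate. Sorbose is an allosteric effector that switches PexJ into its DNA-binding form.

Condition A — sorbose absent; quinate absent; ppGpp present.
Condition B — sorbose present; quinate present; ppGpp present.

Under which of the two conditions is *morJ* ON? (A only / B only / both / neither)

B only

Condition A:
Sorbose is absent, so PexJ is inactive.
Quinate is absent, so WexM is active.
ppGpp is present, so HolL is active.
With repressor WexM bound, *morJ* is not transcribed.
→ *morJ* is OFF in A.
Condition B:
Sorbose is present, so PexJ is active.
Quinate is present, so WexM is inactive.
ppGpp is present, so HolL is active.
No repressor is bound and PexJ and HolL are active, so *morJ* is transcribed.
→ *morJ* is ON in B.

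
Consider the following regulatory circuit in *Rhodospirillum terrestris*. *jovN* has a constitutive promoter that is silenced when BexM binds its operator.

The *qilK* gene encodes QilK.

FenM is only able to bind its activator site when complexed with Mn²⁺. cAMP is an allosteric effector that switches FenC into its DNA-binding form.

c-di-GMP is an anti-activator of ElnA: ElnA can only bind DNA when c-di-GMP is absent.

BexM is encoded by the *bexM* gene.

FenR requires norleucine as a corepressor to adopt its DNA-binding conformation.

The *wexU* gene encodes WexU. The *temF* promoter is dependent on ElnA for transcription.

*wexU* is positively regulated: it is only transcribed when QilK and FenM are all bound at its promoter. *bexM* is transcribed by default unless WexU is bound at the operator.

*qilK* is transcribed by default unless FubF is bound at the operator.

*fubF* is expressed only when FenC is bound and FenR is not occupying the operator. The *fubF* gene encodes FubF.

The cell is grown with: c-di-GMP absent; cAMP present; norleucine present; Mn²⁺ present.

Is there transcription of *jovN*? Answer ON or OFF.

Norleucine is present, so FenR is active.
cAMP is present, so FenC is active.
With repressor FenR bound, *fubF* is not transcribed.
So FubF is not produced.
With no repressor bound, *qilK* is transcribed.
So QilK is produced and active.
Mn²⁺ is present, so FenM is active.
No repressor is bound and QilK and FenM are active, so *wexU* is transcribed.
So WexU is produced and active.
With repressor WexU bound, *bexM* is not transcribed.
So BexM is not produced.
With no repressor bound, *jovN* is transcribed.

ON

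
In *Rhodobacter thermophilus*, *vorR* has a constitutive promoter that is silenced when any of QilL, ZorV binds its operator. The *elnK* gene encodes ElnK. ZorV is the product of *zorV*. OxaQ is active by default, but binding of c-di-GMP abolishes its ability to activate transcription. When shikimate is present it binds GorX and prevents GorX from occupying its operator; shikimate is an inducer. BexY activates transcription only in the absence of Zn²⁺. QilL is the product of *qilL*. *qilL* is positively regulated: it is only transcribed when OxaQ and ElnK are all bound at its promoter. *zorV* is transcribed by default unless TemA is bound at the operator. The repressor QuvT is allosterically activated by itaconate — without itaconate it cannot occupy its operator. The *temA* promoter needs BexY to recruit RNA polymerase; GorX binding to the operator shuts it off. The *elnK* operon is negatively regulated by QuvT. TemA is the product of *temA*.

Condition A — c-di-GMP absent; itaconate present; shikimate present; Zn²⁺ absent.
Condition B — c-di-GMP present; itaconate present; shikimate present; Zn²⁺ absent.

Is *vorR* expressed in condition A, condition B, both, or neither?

both

Condition A:
c-di-GMP is absent, so OxaQ is active.
Itaconate is present, so QuvT is active.
With repressor QuvT bound, *elnK* is not transcribed.
So ElnK is not produced.
Required activator ElnK is absent, so *qilL* is not transcribed.
So QilL is not produced.
Shikimate is present, so GorX is inactive.
Zn²⁺ is absent, so BexY is active.
No repressor is bound and BexY is active, so *temA* is transcribed.
So TemA is produced and active.
With repressor TemA bound, *zorV* is not transcribed.
So ZorV is not produced.
With no repressor bound, *vorR* is transcribed.
→ *vorR* is ON in A.
Condition B:
c-di-GMP is present, so OxaQ is inactive.
Itaconate is present, so QuvT is active.
With repressor QuvT bound, *elnK* is not transcribed.
So ElnK is not produced.
Required activator OxaQ is absent, so *qilL* is not transcribed.
So QilL is not produced.
Shikimate is present, so GorX is inactive.
Zn²⁺ is absent, so BexY is active.
No repressor is bound and BexY is active, so *temA* is transcribed.
So TemA is produced and active.
With repressor TemA bound, *zorV* is not transcribed.
So ZorV is not produced.
With no repressor bound, *vorR* is transcribed.
→ *vorR* is ON in B.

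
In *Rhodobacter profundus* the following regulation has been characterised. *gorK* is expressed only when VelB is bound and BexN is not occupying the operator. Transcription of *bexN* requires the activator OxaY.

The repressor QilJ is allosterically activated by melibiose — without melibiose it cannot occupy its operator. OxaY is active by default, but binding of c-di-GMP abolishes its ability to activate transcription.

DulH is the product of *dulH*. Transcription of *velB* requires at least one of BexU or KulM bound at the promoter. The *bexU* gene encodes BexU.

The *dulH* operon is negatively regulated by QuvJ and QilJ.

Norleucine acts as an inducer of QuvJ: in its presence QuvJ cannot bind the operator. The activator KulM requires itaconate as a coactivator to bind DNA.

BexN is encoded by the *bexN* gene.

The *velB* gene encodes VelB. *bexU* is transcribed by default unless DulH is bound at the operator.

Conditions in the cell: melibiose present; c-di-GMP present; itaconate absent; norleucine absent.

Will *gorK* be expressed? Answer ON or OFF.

ON

c-di-GMP is present, so OxaY is inactive.
Required activator OxaY is absent, so *bexN* is not transcribed.
So BexN is not produced.
Norleucine is absent, so QuvJ is active.
Melibiose is present, so QilJ is active.
With repressor QuvJ bound, *dulH* is not transcribed.
So DulH is not produced.
With no repressor bound, *bexU* is transcribed.
So BexU is produced and active.
Itaconate is absent, so KulM is inactive.
Activator BexU is present, so *velB* is transcribed.
So VelB is produced and active.
No repressor is bound and VelB is active, so *gorK* is transcribed.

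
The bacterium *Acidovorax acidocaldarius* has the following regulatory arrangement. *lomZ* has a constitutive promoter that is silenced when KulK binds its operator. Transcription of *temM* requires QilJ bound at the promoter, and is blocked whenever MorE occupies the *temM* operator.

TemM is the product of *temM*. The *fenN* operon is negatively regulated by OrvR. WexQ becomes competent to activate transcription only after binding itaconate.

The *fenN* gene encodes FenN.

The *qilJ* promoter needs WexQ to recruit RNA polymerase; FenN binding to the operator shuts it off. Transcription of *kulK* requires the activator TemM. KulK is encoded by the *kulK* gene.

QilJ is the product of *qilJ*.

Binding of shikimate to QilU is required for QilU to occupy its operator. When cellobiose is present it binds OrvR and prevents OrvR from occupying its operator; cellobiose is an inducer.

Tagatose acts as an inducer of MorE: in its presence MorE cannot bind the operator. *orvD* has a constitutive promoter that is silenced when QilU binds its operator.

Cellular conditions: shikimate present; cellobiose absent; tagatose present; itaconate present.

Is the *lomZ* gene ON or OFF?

OFF

Cellobiose is absent, so OrvR is active.
With repressor OrvR bound, *fenN* is not transcribed.
So FenN is not produced.
Itaconate is present, so WexQ is active.
No repressor is bound and WexQ is active, so *qilJ* is transcribed.
So QilJ is produced and active.
Tagatose is present, so MorE is inactive.
No repressor is bound and QilJ is active, so *temM* is transcribed.
So TemM is produced and active.
No repressor is bound and TemM is active, so *kulK* is transcribed.
So KulK is produced and active.
With repressor KulK bound, *lomZ* is not transcribed.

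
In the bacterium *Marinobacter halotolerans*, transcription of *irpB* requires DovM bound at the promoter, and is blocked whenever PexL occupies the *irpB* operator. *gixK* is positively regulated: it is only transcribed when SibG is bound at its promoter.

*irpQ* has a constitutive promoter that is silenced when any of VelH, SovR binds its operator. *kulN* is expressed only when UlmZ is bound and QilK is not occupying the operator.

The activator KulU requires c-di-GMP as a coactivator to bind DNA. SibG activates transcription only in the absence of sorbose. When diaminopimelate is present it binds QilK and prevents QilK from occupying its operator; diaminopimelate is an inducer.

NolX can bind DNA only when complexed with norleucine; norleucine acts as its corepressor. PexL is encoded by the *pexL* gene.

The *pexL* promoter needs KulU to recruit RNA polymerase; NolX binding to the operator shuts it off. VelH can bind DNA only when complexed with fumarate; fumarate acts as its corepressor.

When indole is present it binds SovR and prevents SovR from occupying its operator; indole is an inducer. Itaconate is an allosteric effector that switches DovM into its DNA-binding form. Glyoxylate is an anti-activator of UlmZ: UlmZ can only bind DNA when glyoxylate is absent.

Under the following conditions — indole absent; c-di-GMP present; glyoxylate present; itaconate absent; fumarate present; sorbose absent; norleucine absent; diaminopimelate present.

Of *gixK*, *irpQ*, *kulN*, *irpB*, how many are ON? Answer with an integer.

Sorbose is absent, so SibG is active.
No repressor is bound and SibG is active, so *gixK* is transcribed.
→ *gixK* is ON.
Fumarate is present, so VelH is active.
Indole is absent, so SovR is active.
With repressor VelH bound, *irpQ* is not transcribed.
→ *irpQ* is OFF.
Glyoxylate is present, so UlmZ is inactive.
Diaminopimelate is present, so QilK is inactive.
Required activator UlmZ is absent, so *kulN* is not transcribed.
→ *kulN* is OFF.
Itaconate is absent, so DovM is inactive.
Norleucine is absent, so NolX is inactive.
c-di-GMP is present, so KulU is active.
No repressor is bound and KulU is active, so *pexL* is transcribed.
So PexL is produced and active.
With repressor PexL bound, *irpB* is not transcribed.
→ *irpB* is OFF.
1 of the 4 genes is transcribed.

1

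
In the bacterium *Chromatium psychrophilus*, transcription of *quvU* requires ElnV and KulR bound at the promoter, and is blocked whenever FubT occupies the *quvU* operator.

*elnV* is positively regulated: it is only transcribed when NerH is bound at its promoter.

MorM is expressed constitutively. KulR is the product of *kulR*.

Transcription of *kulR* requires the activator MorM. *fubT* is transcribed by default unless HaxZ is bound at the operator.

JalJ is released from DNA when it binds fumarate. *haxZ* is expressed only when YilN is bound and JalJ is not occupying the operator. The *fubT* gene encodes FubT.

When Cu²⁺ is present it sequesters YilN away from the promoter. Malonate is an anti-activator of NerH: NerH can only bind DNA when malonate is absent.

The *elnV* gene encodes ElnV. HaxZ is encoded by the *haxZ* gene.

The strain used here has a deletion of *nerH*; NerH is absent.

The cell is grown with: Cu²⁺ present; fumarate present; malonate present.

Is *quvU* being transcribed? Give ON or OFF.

NerH is non-functional in this strain, so it has no effect.
Required activator NerH is absent, so *elnV* is not transcribed.
So ElnV is not produced.
Fumarate is present, so JalJ is inactive.
Cu²⁺ is present, so YilN is inactive.
Required activator YilN is absent, so *haxZ* is not transcribed.
So HaxZ is not produced.
With no repressor bound, *fubT* is transcribed.
So FubT is produced and active.
MorM is produced constitutively and is active.
No repressor is bound and MorM is active, so *kulR* is transcribed.
So KulR is produced and active.
With repressor FubT bound, *quvU* is not transcribed.

OFF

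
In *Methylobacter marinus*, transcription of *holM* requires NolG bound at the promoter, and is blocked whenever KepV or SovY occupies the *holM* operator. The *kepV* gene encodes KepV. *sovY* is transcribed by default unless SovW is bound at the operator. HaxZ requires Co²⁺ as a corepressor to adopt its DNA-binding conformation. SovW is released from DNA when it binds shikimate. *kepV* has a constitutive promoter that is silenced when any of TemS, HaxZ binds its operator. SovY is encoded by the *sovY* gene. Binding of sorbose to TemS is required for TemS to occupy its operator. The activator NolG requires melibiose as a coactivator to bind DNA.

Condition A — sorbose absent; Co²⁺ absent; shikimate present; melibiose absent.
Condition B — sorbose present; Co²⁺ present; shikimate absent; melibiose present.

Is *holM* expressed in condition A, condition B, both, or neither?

Condition A:
Sorbose is absent, so TemS is inactive.
Co²⁺ is absent, so HaxZ is inactive.
With no repressor bound, *kepV* is transcribed.
So KepV is produced and active.
Shikimate is present, so SovW is inactive.
With no repressor bound, *sovY* is transcribed.
So SovY is produced and active.
Melibiose is absent, so NolG is inactive.
With repressor KepV bound, *holM* is not transcribed.
→ *holM* is OFF in A.
Condition B:
Sorbose is present, so TemS is active.
Co²⁺ is present, so HaxZ is active.
With repressor TemS bound, *kepV* is not transcribed.
So KepV is not produced.
Shikimate is absent, so SovW is active.
With repressor SovW bound, *sovY* is not transcribed.
So SovY is not produced.
Melibiose is present, so NolG is active.
No repressor is bound and NolG is active, so *holM* is transcribed.
→ *holM* is ON in B.

B only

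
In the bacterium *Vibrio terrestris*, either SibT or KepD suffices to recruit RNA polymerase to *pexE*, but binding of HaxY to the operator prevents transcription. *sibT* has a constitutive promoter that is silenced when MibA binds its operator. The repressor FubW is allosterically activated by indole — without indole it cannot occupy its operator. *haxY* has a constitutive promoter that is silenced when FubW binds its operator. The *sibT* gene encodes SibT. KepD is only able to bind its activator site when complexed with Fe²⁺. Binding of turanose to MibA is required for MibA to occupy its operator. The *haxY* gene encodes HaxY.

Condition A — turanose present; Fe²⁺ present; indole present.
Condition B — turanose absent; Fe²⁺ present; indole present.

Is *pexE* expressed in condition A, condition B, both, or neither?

both

Condition A:
Turanose is present, so MibA is active.
With repressor MibA bound, *sibT* is not transcribed.
So SibT is not produced.
Fe²⁺ is present, so KepD is active.
Indole is present, so FubW is active.
With repressor FubW bound, *haxY* is not transcribed.
So HaxY is not produced.
Activator KepD is present, so *pexE* is transcribed.
→ *pexE* is ON in A.
Condition B:
Turanose is absent, so MibA is inactive.
With no repressor bound, *sibT* is transcribed.
So SibT is produced and active.
Fe²⁺ is present, so KepD is active.
Indole is present, so FubW is active.
With repressor FubW bound, *haxY* is not transcribed.
So HaxY is not produced.
Activator SibT is present, so *pexE* is transcribed.
→ *pexE* is ON in B.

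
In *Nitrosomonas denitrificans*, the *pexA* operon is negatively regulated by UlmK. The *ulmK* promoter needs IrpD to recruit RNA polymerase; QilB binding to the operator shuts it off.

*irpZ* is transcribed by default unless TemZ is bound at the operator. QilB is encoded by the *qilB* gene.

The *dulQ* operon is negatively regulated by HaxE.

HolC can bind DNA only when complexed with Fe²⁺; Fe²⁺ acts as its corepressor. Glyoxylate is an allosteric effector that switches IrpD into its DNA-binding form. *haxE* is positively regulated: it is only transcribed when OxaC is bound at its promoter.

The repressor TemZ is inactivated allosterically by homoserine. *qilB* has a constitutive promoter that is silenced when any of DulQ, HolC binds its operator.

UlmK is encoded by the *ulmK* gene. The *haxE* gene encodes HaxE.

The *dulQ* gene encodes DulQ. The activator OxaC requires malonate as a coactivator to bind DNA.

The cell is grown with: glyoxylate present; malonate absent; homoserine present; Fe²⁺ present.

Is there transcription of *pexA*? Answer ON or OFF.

OFF

Malonate is absent, so OxaC is inactive.
Required activator OxaC is absent, so *haxE* is not transcribed.
So HaxE is not produced.
With no repressor bound, *dulQ* is transcribed.
So DulQ is produced and active.
Fe²⁺ is present, so HolC is active.
With repressor DulQ bound, *qilB* is not transcribed.
So QilB is not produced.
Glyoxylate is present, so IrpD is active.
No repressor is bound and IrpD is active, so *ulmK* is transcribed.
So UlmK is produced and active.
With repressor UlmK bound, *pexA* is not transcribed.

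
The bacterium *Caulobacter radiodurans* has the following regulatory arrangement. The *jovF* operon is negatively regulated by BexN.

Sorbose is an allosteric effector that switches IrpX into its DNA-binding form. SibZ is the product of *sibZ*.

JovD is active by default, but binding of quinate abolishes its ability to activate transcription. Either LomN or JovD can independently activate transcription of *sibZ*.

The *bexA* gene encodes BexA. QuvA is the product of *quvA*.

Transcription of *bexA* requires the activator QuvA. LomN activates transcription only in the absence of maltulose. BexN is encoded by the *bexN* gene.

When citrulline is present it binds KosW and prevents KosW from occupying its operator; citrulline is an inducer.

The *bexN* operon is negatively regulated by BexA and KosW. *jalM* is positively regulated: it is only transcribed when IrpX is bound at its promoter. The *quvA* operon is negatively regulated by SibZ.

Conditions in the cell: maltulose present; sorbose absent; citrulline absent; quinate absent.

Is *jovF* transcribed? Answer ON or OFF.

Maltulose is present, so LomN is inactive.
Quinate is absent, so JovD is active.
Activator JovD is present, so *sibZ* is transcribed.
So SibZ is produced and active.
With repressor SibZ bound, *quvA* is not transcribed.
So QuvA is not produced.
Required activator QuvA is absent, so *bexA* is not transcribed.
So BexA is not produced.
Citrulline is absent, so KosW is active.
With repressor KosW bound, *bexN* is not transcribed.
So BexN is not produced.
With no repressor bound, *jovF* is transcribed.

ON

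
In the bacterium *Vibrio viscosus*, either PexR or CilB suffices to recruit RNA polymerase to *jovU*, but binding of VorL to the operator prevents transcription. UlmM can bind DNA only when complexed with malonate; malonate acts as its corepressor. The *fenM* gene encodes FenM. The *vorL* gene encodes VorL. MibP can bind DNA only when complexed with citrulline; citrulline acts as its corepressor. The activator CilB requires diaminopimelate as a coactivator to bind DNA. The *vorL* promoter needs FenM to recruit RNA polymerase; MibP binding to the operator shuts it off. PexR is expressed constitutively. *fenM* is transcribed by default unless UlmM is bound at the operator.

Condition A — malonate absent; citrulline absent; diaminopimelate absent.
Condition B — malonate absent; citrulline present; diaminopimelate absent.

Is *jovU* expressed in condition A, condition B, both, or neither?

Condition A:
PexR is produced constitutively and is active.
Malonate is absent, so UlmM is inactive.
With no repressor bound, *fenM* is transcribed.
So FenM is produced and active.
Citrulline is absent, so MibP is inactive.
No repressor is bound and FenM is active, so *vorL* is transcribed.
So VorL is produced and active.
Diaminopimelate is absent, so CilB is inactive.
With repressor VorL bound, *jovU* is not transcribed.
→ *jovU* is OFF in A.
Condition B:
PexR is produced constitutively and is active.
Malonate is absent, so UlmM is inactive.
With no repressor bound, *fenM* is transcribed.
So FenM is produced and active.
Citrulline is present, so MibP is active.
With repressor MibP bound, *vorL* is not transcribed.
So VorL is not produced.
Diaminopimelate is absent, so CilB is inactive.
Activator PexR is present, so *jovU* is transcribed.
→ *jovU* is ON in B.

B only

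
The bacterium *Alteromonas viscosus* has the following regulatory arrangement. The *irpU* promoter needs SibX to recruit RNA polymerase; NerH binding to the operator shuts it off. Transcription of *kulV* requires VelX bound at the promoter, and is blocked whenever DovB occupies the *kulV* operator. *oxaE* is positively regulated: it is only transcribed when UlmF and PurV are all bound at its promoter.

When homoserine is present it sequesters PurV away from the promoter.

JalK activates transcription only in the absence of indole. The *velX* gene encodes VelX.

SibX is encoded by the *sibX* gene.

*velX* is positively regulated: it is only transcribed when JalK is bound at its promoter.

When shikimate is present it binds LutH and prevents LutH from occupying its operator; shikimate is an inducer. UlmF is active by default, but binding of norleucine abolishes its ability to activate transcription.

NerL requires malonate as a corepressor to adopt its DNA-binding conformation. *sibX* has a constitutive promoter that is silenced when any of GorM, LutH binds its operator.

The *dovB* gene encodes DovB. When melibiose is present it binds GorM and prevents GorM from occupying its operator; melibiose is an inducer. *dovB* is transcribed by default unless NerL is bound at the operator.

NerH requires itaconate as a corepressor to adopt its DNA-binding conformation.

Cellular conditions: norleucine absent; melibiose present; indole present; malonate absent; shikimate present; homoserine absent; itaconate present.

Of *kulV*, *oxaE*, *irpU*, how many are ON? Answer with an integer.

1

Malonate is absent, so NerL is inactive.
With no repressor bound, *dovB* is transcribed.
So DovB is produced and active.
Indole is present, so JalK is inactive.
Required activator JalK is absent, so *velX* is not transcribed.
So VelX is not produced.
With repressor DovB bound, *kulV* is not transcribed.
→ *kulV* is OFF.
Norleucine is absent, so UlmF is active.
Homoserine is absent, so PurV is active.
No repressor is bound and UlmF and PurV are active, so *oxaE* is transcribed.
→ *oxaE* is ON.
Itaconate is present, so NerH is active.
Melibiose is present, so GorM is inactive.
Shikimate is present, so LutH is inactive.
With no repressor bound, *sibX* is transcribed.
So SibX is produced and active.
With repressor NerH bound, *irpU* is not transcribed.
→ *irpU* is OFF.
1 of the 3 genes is transcribed.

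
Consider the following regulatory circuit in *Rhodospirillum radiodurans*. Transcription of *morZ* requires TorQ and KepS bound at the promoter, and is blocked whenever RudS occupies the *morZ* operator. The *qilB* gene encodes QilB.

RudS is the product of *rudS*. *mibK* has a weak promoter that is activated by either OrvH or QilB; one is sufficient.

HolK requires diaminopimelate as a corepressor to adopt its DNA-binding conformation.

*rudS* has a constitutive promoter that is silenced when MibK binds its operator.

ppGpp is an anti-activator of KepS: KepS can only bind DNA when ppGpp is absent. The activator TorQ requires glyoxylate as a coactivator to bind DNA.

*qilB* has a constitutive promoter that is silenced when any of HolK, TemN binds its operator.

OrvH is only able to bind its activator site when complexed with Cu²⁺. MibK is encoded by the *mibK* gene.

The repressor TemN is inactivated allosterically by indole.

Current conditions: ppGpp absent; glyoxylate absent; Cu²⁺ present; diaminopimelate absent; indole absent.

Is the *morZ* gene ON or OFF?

Glyoxylate is absent, so TorQ is inactive.
ppGpp is absent, so KepS is active.
Cu²⁺ is present, so OrvH is active.
Diaminopimelate is absent, so HolK is inactive.
Indole is absent, so TemN is active.
With repressor TemN bound, *qilB* is not transcribed.
So QilB is not produced.
Activator OrvH is present, so *mibK* is transcribed.
So MibK is produced and active.
With repressor MibK bound, *rudS* is not transcribed.
So RudS is not produced.
Required activator TorQ is absent, so *morZ* is not transcribed.

OFF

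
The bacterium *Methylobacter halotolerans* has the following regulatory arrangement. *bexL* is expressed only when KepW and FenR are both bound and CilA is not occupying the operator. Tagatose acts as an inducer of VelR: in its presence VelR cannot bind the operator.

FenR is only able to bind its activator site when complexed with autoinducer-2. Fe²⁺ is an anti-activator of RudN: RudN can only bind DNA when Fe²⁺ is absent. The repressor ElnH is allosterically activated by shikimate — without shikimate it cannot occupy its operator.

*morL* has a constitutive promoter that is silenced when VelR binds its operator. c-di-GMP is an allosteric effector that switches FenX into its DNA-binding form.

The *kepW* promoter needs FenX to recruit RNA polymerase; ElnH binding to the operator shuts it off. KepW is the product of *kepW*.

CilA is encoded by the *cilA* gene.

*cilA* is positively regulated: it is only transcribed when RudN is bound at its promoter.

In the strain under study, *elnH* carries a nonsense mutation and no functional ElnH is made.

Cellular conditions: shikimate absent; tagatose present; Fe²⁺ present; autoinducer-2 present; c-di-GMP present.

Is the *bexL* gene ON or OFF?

ON

Fe²⁺ is present, so RudN is inactive.
Required activator RudN is absent, so *cilA* is not transcribed.
So CilA is not produced.
ElnH is non-functional in this strain, so it has no effect.
c-di-GMP is present, so FenX is active.
No repressor is bound and FenX is active, so *kepW* is transcribed.
So KepW is produced and active.
Autoinducer-2 is present, so FenR is active.
No repressor is bound and KepW and FenR are active, so *bexL* is transcribed.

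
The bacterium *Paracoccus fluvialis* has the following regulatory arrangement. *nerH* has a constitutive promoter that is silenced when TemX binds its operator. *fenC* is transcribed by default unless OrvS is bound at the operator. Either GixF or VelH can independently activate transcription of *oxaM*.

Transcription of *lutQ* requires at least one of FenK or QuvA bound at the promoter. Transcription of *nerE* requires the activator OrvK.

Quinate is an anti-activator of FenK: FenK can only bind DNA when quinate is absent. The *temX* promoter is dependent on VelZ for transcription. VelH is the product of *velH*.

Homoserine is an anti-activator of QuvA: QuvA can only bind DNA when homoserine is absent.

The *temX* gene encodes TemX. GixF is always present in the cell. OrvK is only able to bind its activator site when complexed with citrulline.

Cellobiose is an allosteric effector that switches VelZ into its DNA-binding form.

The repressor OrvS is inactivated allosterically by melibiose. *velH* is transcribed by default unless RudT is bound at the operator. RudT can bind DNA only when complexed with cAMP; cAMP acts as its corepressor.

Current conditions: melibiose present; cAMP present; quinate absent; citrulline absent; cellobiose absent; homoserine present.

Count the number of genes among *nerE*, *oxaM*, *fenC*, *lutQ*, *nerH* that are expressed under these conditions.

4

Citrulline is absent, so OrvK is inactive.
Required activator OrvK is absent, so *nerE* is not transcribed.
→ *nerE* is OFF.
GixF is produced constitutively and is active.
cAMP is present, so RudT is active.
With repressor RudT bound, *velH* is not transcribed.
So VelH is not produced.
Activator GixF is present, so *oxaM* is transcribed.
→ *oxaM* is ON.
Melibiose is present, so OrvS is inactive.
With no repressor bound, *fenC* is transcribed.
→ *fenC* is ON.
Quinate is absent, so FenK is active.
Homoserine is present, so QuvA is inactive.
Activator FenK is present, so *lutQ* is transcribed.
→ *lutQ* is ON.
Cellobiose is absent, so VelZ is inactive.
Required activator VelZ is absent, so *temX* is not transcribed.
So TemX is not produced.
With no repressor bound, *nerH* is transcribed.
→ *nerH* is ON.
4 of the 5 genes are transcribed.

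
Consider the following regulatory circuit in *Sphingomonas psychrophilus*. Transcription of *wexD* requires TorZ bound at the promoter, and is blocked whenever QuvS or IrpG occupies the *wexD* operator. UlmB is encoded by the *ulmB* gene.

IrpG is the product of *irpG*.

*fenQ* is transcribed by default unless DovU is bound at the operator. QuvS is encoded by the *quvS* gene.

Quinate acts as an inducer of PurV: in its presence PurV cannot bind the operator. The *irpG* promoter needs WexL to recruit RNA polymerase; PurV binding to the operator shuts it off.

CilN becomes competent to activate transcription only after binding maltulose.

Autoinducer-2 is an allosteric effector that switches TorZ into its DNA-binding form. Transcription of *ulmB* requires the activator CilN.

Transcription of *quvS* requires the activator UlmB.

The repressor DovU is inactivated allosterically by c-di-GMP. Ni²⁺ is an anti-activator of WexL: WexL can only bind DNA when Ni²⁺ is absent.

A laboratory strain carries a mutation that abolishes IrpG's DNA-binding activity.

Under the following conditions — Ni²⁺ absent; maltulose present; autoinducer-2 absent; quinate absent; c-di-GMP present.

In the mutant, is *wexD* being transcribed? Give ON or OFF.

Maltulose is present, so CilN is active.
No repressor is bound and CilN is active, so *ulmB* is transcribed.
So UlmB is produced and active.
No repressor is bound and UlmB is active, so *quvS* is transcribed.
So QuvS is produced and active.
IrpG is non-functional in this strain, so it has no effect.
Autoinducer-2 is absent, so TorZ is inactive.
With repressor QuvS bound, *wexD* is not transcribed.

OFF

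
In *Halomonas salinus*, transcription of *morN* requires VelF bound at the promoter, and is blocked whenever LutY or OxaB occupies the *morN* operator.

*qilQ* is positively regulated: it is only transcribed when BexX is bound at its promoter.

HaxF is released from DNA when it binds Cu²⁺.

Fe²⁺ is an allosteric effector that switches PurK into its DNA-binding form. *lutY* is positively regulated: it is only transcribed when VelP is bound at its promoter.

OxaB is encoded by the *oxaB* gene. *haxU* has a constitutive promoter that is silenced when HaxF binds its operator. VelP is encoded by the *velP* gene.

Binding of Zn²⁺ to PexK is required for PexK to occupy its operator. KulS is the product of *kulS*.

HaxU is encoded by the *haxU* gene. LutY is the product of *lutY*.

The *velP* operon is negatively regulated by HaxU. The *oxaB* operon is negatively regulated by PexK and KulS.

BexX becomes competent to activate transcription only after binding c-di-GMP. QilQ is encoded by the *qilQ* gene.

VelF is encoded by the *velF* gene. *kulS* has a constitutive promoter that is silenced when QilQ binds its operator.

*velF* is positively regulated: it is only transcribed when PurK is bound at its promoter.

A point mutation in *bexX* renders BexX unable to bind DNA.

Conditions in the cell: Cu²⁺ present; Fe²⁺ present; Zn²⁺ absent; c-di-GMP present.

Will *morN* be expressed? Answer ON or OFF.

Fe²⁺ is present, so PurK is active.
No repressor is bound and PurK is active, so *velF* is transcribed.
So VelF is produced and active.
Cu²⁺ is present, so HaxF is inactive.
With no repressor bound, *haxU* is transcribed.
So HaxU is produced and active.
With repressor HaxU bound, *velP* is not transcribed.
So VelP is not produced.
Required activator VelP is absent, so *lutY* is not transcribed.
So LutY is not produced.
Zn²⁺ is absent, so PexK is inactive.
BexX is non-functional in this strain, so it has no effect.
Required activator BexX is absent, so *qilQ* is not transcribed.
So QilQ is not produced.
With no repressor bound, *kulS* is transcribed.
So KulS is produced and active.
With repressor KulS bound, *oxaB* is not transcribed.
So OxaB is not produced.
No repressor is bound and VelF is active, so *morN* is transcribed.

ON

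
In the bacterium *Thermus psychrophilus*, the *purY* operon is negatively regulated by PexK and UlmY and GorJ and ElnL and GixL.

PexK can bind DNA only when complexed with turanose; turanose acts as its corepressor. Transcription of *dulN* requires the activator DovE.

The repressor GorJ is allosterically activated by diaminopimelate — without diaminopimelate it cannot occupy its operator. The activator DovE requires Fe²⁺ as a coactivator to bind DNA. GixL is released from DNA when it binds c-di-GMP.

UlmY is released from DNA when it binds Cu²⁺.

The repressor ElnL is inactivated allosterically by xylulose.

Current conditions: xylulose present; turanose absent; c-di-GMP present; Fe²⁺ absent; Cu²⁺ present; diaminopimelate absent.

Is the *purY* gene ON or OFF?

Turanose is absent, so PexK is inactive.
Cu²⁺ is present, so UlmY is inactive.
Diaminopimelate is absent, so GorJ is inactive.
Xylulose is present, so ElnL is inactive.
c-di-GMP is present, so GixL is inactive.
With no repressor bound, *purY* is transcribed.

ON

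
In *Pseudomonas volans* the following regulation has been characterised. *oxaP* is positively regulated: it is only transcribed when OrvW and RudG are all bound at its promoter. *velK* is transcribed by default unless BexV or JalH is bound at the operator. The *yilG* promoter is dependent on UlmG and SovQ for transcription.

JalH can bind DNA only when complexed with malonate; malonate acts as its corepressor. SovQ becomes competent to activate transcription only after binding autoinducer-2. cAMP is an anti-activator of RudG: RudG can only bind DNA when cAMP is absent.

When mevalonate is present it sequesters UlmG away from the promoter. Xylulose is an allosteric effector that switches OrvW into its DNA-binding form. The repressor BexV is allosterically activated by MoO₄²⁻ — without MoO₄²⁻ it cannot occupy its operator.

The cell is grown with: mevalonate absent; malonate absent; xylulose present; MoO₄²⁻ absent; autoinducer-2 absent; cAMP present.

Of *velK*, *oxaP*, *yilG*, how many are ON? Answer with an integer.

MoO₄²⁻ is absent, so BexV is inactive.
Malonate is absent, so JalH is inactive.
With no repressor bound, *velK* is transcribed.
→ *velK* is ON.
Xylulose is present, so OrvW is active.
cAMP is present, so RudG is inactive.
Required activator RudG is absent, so *oxaP* is not transcribed.
→ *oxaP* is OFF.
Mevalonate is absent, so UlmG is active.
Autoinducer-2 is absent, so SovQ is inactive.
Required activator SovQ is absent, so *yilG* is not transcribed.
→ *yilG* is OFF.
1 of the 3 genes is transcribed.

1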